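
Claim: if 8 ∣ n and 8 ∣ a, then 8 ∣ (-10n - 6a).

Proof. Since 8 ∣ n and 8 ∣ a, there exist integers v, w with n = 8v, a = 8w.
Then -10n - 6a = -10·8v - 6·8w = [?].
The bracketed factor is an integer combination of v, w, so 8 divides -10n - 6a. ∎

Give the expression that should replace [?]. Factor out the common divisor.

Pull the common 8 out of every term: -10·8v - 6·8w = 8(-10v - 6w).
-10v - 6w is an integer, which exhibits the divisibility.

8(-10v - 6w)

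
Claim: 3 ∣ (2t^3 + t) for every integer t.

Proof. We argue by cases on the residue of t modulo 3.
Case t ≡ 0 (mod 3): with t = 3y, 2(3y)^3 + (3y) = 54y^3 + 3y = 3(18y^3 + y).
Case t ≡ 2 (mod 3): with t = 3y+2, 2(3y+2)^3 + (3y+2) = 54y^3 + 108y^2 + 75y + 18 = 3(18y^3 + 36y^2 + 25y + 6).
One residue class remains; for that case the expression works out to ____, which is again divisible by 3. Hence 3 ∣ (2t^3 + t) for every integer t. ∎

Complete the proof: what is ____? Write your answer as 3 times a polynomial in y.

The residues treated are {0, 2}, so the missing case is t ≡ 1 (mod 3); write t = 3y+1.
Then 2(3y+1)^3 + (3y+1) = 54y^3 + 54y^2 + 21y + 3 = 3(18y^3 + 18y^2 + 7y + 1).

3(18y^3 + 18y^2 + 7y + 1)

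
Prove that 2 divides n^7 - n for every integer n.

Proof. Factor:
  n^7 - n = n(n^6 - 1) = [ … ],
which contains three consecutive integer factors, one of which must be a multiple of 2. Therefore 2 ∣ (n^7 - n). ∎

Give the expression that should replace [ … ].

(n - 1)n(n + 1)(n^4 + n^2 + 1)

n^6 - 1 = (n^2 - 1)(n^4 + n^2 + 1), and n^2 - 1 = (n-1)(n+1).
So n(n^6 - 1) = (n - 1)n(n + 1)(n^4 + n^2 + 1).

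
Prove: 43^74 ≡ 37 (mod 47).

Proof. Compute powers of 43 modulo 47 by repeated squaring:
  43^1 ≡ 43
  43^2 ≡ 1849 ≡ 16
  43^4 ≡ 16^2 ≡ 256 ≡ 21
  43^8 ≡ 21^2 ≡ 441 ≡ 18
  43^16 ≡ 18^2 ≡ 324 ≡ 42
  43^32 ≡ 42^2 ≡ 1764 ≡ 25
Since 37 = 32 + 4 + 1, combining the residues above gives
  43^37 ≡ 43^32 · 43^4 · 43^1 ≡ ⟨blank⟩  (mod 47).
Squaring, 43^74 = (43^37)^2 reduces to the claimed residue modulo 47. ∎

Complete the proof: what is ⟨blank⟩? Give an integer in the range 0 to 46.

15

43^32 · 43^4 · 43^1 ≡ 25 · 21 · 43 = 22575.
22575 mod 47 = 15, so 43^37 ≡ 15 (mod 47).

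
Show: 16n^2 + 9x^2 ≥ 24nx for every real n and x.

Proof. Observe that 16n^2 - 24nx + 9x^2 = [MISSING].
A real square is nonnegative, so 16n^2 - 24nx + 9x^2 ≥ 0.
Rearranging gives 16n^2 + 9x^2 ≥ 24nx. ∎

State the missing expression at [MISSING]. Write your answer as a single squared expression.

16n^2 - 24nx + 9x^2 is a perfect-square trinomial: the outer terms are (4n)^2 and (3x)^2, and the cross term is -2·4n·3x.
So 16n^2 - 24nx + 9x^2 = (4n - 3x)^2 ≥ 0.

(4n - 3x)^2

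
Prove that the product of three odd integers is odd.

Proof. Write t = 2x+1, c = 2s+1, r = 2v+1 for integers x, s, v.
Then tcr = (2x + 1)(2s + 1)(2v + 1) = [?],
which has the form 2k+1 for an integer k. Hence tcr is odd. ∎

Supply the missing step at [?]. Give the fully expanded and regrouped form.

(2x + 1)(2s + 1)(2v + 1) = 8svx + 4sv + 4sx + 2s + 4vx + 2v + 2x + 1
= 2(4svx + 2sv + 2sx + s + 2vx + v + x) + 1.
Since 4svx + 2sv + 2sx + s + 2vx + v + x is an integer, the product is of the form 2k+1 for an integer k.

2(4svx + 2sv + 2sx + s + 2vx + v + x) + 1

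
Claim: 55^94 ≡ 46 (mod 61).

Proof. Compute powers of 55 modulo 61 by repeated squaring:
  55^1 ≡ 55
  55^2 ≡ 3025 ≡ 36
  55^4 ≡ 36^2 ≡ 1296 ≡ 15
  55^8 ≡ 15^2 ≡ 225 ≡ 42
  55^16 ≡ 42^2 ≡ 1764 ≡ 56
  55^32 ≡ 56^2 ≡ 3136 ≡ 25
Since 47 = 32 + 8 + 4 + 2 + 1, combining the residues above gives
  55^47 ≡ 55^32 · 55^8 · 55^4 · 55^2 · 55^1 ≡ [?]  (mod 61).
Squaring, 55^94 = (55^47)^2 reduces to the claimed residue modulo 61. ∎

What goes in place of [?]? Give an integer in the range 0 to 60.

55^32 · 55^8 · 55^4 · 55^2 · 55^1 ≡ 25 · 42 · 15 · 36 · 55 = 31185000.
31185000 mod 61 = 31, so 55^47 ≡ 31 (mod 61).

31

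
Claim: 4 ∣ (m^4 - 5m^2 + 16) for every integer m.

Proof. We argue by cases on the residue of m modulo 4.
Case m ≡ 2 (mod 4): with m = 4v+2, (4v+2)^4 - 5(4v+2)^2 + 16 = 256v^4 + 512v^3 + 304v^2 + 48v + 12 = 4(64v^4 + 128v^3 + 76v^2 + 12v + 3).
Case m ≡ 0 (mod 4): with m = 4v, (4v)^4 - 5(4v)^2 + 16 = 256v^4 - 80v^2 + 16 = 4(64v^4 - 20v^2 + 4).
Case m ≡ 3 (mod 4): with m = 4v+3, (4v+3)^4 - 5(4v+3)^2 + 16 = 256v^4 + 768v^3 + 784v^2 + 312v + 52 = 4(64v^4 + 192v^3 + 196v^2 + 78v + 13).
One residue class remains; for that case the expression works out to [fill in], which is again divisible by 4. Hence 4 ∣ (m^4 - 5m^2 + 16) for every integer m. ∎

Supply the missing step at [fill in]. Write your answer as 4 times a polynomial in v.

4(64v^4 + 64v^3 + 4v^2 - 6v + 3)

The residues treated are {2, 0, 3}, so the missing case is m ≡ 1 (mod 4); write m = 4v+1.
Then (4v+1)^4 - 5(4v+1)^2 + 16 = 256v^4 + 256v^3 + 16v^2 - 24v + 12 = 4(64v^4 + 64v^3 + 4v^2 - 6v + 3).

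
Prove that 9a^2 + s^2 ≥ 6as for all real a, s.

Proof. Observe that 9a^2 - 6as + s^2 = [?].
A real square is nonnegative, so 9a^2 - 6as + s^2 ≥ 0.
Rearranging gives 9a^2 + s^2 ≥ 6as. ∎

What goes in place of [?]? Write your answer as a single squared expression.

9a^2 - 6as + s^2 is a perfect-square trinomial: the outer terms are (3a)^2 and (s)^2, and the cross term is -2·3a·s.
So 9a^2 - 6as + s^2 = (3a - s)^2 ≥ 0.

(3a - s)^2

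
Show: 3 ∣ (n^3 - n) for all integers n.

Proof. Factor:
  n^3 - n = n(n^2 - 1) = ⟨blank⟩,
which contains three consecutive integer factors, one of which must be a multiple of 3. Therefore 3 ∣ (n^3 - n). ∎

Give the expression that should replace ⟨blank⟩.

(n - 1)n(n + 1)

n(n^2 - 1) = n(n - 1)(n + 1) = (n - 1)n(n + 1).
These three factors are consecutive integers, so their product is divisible by 3.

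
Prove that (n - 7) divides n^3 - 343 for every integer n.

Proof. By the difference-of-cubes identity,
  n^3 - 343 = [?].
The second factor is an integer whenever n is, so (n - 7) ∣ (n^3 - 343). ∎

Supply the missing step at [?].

(n - 7)(n^2 + 7n + 49)

Polynomial division of n^3 - 343 by n - 7 leaves remainder 0 and quotient n^2 + 7n + 49.
Hence n^3 - 343 = (n - 7)(n^2 + 7n + 49).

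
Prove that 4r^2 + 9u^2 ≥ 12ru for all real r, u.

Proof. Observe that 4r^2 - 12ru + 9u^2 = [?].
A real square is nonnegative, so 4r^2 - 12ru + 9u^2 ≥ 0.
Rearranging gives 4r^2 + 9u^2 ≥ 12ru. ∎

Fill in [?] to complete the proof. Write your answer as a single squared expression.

(2r - 3u)^2

The leading and trailing coefficients are 2^2 and 3^2, and 12 = 2·2·3, so the trinomial is (2r - 3u)^2.
Hence 4r^2 - 12ru + 9u^2 ≥ 0.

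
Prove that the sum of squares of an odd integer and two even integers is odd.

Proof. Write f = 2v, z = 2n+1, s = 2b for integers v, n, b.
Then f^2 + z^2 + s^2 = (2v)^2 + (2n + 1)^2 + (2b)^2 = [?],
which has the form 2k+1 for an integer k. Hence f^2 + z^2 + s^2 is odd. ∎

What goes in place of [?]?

2(2b^2 + 2n^2 + 2n + 2v^2) + 1

(2v)^2 + (2n + 1)^2 + (2b)^2 = 4b^2 + 4n^2 + 4n + 4v^2 + 1
= 2(2b^2 + 2n^2 + 2n + 2v^2) + 1.
Since 2b^2 + 2n^2 + 2n + 2v^2 is an integer, the sum of squares is of the form 2k+1 for an integer k.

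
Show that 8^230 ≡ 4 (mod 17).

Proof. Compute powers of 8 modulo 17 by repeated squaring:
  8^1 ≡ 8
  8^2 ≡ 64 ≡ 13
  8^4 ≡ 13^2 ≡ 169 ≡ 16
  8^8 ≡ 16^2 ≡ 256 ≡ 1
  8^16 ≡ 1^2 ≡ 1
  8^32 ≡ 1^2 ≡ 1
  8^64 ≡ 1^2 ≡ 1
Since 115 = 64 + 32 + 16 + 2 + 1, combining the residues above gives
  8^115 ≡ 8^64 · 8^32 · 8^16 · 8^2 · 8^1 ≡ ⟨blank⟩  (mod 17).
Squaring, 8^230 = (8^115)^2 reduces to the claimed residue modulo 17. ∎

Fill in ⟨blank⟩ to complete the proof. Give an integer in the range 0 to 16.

8^64 · 8^32 · 8^16 · 8^2 · 8^1 ≡ 1 · 1 · 1 · 13 · 8 = 104.
104 mod 17 = 2, so 8^115 ≡ 2 (mod 17).

2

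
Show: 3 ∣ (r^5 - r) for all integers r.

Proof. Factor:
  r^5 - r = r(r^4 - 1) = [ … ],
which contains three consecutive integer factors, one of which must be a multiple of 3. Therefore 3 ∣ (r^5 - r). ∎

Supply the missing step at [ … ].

r^4 - 1 = (r^2 - 1)(r^2 + 1), and r^2 - 1 = (r-1)(r+1).
So r(r^4 - 1) = (r - 1)r(r + 1)(r^2 + 1).

(r - 1)r(r + 1)(r^2 + 1)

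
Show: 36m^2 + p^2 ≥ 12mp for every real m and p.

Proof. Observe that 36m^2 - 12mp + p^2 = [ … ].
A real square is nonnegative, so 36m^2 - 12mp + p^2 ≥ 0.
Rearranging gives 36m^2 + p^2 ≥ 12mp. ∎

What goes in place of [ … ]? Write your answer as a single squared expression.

The leading and trailing coefficients are 6^2 and 1^2, and 12 = 2·6·1, so the trinomial is (6m - p)^2.
Hence 36m^2 - 12mp + p^2 ≥ 0.

(6m - p)^2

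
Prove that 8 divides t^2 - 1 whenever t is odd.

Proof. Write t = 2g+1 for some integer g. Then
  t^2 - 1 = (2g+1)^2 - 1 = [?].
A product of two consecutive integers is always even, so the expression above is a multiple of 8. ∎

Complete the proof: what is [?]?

(2g+1)^2 - 1 = 4g^2 + 4g + 1 - 1 = 4g^2 + 4g = 4g(g+1).
Since g and g+1 are consecutive, g(g+1) is even, and 4·(even) is a multiple of 8.

4g(g + 1)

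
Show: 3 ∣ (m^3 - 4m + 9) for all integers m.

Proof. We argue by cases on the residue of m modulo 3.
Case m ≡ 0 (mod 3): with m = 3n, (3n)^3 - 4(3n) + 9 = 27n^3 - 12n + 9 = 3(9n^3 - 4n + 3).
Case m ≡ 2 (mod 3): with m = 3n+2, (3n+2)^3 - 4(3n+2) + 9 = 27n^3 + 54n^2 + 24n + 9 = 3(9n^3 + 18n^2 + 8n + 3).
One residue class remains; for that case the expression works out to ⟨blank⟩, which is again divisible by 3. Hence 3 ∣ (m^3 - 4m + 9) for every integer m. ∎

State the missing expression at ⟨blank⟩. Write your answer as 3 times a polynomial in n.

Only m ≡ 1 (mod 3) is unaccounted for. Put m = 3n+1:
(3n+1)^3 - 4(3n+1) + 9 expands to 27n^3 + 27n^2 - 3n + 6,
and factoring out 3 leaves 3(9n^3 + 9n^2 - n + 2).

3(9n^3 + 9n^2 - n + 2)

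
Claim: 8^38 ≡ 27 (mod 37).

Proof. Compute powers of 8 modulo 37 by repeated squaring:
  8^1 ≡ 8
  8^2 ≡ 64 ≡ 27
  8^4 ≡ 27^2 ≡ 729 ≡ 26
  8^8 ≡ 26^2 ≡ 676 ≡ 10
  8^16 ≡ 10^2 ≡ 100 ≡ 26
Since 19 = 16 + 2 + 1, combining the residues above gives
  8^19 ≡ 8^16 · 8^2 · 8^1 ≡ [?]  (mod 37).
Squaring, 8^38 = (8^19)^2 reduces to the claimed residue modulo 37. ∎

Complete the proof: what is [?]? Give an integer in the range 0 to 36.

29

8^16 · 8^2 · 8^1 ≡ 26 · 27 · 8 = 5616.
5616 mod 37 = 29, so 8^19 ≡ 29 (mod 37).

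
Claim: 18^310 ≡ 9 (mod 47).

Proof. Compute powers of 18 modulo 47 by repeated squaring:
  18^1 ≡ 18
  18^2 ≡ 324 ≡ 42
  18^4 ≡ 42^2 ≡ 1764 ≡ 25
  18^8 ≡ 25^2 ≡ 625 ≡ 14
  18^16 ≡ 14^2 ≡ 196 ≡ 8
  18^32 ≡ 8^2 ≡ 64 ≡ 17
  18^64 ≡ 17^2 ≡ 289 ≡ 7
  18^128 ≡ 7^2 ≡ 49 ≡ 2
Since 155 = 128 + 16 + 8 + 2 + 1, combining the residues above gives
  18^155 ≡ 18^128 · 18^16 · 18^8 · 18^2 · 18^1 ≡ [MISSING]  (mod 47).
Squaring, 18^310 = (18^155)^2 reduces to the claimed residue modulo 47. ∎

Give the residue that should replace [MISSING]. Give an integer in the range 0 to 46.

3

Multiply the listed residues: 2 · 8 · 14 · 42 · 18 = 16 → 224 → 9408 → 169344.
Reducing modulo 47: 169344 = 3603·47 + 3, so 18^155 ≡ 3.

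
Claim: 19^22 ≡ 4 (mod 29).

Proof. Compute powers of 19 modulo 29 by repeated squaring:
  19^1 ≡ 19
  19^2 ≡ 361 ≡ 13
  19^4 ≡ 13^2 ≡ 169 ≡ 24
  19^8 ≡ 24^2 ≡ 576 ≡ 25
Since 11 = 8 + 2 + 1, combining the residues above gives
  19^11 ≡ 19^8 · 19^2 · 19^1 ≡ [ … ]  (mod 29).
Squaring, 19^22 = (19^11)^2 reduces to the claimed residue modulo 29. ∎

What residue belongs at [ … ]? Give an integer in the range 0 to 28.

27

19^8 · 19^2 · 19^1 ≡ 25 · 13 · 19 = 6175.
6175 mod 29 = 27, so 19^11 ≡ 27 (mod 29).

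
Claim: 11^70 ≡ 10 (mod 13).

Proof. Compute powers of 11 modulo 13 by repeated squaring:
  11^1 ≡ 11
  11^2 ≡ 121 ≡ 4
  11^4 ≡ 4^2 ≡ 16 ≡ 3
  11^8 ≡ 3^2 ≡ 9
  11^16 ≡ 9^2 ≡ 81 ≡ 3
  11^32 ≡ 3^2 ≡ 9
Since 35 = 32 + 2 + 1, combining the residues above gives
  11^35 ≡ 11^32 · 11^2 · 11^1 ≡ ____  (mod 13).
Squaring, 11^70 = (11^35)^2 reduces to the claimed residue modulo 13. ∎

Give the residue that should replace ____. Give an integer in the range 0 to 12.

11^32 · 11^2 · 11^1 ≡ 9 · 4 · 11 = 396.
396 mod 13 = 6, so 11^35 ≡ 6 (mod 13).

6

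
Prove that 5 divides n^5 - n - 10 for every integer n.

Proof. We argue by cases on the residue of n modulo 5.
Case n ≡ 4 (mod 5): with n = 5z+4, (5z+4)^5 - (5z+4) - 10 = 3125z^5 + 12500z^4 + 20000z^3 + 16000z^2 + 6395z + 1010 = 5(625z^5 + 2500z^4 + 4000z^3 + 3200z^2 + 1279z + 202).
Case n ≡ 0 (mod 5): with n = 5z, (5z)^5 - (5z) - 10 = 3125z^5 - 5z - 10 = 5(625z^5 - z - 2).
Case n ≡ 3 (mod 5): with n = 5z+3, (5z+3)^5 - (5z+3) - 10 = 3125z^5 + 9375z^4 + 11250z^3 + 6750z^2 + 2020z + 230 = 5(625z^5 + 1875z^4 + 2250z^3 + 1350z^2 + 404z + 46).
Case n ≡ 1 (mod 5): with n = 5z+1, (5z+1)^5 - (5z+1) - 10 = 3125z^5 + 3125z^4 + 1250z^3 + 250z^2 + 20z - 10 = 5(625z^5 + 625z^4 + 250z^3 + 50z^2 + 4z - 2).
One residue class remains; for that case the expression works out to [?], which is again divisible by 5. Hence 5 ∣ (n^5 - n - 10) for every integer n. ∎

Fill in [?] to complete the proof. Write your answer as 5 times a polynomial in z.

The residues treated are {4, 0, 3, 1}, so the missing case is n ≡ 2 (mod 5); write n = 5z+2.
Then (5z+2)^5 - (5z+2) - 10 = 3125z^5 + 6250z^4 + 5000z^3 + 2000z^2 + 395z + 20 = 5(625z^5 + 1250z^4 + 1000z^3 + 400z^2 + 79z + 4).

5(625z^5 + 1250z^4 + 1000z^3 + 400z^2 + 79z + 4)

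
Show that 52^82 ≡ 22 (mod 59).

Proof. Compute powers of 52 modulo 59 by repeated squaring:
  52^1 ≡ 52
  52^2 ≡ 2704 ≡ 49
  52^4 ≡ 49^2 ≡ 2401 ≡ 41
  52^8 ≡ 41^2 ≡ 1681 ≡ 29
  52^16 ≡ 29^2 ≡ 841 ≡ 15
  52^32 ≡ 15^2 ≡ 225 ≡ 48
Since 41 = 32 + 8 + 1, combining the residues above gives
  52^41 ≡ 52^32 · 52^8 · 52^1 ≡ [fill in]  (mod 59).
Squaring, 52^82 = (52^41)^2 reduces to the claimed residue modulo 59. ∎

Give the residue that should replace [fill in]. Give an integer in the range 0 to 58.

50

52^32 · 52^8 · 52^1 ≡ 48 · 29 · 52 = 72384.
72384 mod 59 = 50, so 52^41 ≡ 50 (mod 59).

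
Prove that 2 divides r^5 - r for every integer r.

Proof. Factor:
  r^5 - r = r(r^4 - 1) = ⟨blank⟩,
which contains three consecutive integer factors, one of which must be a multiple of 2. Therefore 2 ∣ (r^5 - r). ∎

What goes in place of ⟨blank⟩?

r^4 - 1 = (r^2 - 1)(r^2 + 1), and r^2 - 1 = (r-1)(r+1).
So r(r^4 - 1) = (r - 1)r(r + 1)(r^2 + 1).

(r - 1)r(r + 1)(r^2 + 1)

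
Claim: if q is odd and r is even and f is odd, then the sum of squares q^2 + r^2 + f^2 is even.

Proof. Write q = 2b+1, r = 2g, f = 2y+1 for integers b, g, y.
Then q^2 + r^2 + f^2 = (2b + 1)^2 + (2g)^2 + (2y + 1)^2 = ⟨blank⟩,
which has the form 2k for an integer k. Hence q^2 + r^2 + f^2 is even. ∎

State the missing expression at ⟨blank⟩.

2(2b^2 + 2b + 2g^2 + 2y^2 + 2y + 1)

(2b + 1)^2 + (2g)^2 + (2y + 1)^2 = 4b^2 + 4b + 4g^2 + 4y^2 + 4y + 2
= 2(2b^2 + 2b + 2g^2 + 2y^2 + 2y + 1).
Since 2b^2 + 2b + 2g^2 + 2y^2 + 2y + 1 is an integer, the sum of squares is of the form 2k for an integer k.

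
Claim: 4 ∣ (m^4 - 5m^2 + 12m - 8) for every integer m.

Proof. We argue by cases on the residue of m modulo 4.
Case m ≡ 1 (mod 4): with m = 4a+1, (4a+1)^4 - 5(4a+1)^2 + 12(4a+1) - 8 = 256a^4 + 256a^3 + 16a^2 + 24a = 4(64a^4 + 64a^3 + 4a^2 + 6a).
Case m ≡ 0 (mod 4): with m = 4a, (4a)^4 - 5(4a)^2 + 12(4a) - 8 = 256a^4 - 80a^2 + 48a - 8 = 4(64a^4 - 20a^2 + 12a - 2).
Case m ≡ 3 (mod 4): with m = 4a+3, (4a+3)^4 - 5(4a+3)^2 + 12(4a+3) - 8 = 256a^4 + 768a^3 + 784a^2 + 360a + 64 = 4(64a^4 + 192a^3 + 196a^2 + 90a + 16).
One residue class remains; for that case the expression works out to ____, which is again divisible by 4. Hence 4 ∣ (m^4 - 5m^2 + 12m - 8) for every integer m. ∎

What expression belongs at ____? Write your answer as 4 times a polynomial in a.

4(64a^4 + 128a^3 + 76a^2 + 24a + 3)

The residues treated are {1, 0, 3}, so the missing case is m ≡ 2 (mod 4); write m = 4a+2.
Then (4a+2)^4 - 5(4a+2)^2 + 12(4a+2) - 8 = 256a^4 + 512a^3 + 304a^2 + 96a + 12 = 4(64a^4 + 128a^3 + 76a^2 + 24a + 3).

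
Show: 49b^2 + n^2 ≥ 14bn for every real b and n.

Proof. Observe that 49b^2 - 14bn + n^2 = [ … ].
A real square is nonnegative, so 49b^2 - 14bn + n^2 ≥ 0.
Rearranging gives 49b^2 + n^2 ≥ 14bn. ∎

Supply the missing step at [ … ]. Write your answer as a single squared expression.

(7b - n)^2

The leading and trailing coefficients are 7^2 and 1^2, and 14 = 2·7·1, so the trinomial is (7b - n)^2.
Hence 49b^2 - 14bn + n^2 ≥ 0.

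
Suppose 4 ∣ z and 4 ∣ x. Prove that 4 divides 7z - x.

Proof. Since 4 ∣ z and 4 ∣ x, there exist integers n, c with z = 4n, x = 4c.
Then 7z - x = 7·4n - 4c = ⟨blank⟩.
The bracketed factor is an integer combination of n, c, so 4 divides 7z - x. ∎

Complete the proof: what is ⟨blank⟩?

Pull the common 4 out of every term: 7·4n - 4c = 4(-c + 7n).
-c + 7n is an integer, which exhibits the divisibility.

4(-c + 7n)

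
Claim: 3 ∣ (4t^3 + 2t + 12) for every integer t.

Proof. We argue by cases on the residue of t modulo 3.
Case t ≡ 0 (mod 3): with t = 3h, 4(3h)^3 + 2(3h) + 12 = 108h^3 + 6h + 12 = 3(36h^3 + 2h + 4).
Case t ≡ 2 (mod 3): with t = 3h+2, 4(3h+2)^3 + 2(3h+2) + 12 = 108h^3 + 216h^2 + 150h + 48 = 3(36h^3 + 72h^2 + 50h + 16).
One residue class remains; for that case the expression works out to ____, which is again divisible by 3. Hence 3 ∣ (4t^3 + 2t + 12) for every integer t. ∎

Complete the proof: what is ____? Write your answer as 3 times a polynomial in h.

3(36h^3 + 36h^2 + 14h + 6)

The residues treated are {0, 2}, so the missing case is t ≡ 1 (mod 3); write t = 3h+1.
Then 4(3h+1)^3 + 2(3h+1) + 12 = 108h^3 + 108h^2 + 42h + 18 = 3(36h^3 + 36h^2 + 14h + 6).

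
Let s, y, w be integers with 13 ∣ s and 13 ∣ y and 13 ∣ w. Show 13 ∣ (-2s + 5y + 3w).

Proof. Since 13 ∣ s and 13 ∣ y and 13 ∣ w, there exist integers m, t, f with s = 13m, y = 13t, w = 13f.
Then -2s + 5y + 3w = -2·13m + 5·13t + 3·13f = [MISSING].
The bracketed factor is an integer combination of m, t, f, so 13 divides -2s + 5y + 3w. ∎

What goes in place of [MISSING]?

13(3f - 2m + 5t)

Pull the common 13 out of every term: -2·13m + 5·13t + 3·13f = 13(3f - 2m + 5t).
3f - 2m + 5t is an integer, which exhibits the divisibility.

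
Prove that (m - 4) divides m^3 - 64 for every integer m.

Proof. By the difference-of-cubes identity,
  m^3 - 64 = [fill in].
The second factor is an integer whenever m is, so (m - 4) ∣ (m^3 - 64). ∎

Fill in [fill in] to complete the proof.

(m - 4)(m^2 + 4m + 16)

a^3 - b^3 = (a - b)(a^2 + ab + b^2). With a = m, b = 4:
m^3 - 64 = (m - 4)(m^2 + 4m + 16).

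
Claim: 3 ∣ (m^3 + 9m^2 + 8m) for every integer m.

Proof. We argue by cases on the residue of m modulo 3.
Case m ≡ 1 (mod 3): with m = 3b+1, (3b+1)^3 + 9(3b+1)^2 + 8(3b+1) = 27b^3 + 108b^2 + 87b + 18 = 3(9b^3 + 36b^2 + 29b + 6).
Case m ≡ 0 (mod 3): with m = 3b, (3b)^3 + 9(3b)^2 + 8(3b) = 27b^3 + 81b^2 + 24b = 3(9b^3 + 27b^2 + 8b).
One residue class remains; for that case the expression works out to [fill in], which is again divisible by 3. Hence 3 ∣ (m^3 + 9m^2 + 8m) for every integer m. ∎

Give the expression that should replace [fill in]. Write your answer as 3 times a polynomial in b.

The residues treated are {1, 0}, so the missing case is m ≡ 2 (mod 3); write m = 3b+2.
Then (3b+2)^3 + 9(3b+2)^2 + 8(3b+2) = 27b^3 + 135b^2 + 168b + 60 = 3(9b^3 + 45b^2 + 56b + 20).

3(9b^3 + 45b^2 + 56b + 20)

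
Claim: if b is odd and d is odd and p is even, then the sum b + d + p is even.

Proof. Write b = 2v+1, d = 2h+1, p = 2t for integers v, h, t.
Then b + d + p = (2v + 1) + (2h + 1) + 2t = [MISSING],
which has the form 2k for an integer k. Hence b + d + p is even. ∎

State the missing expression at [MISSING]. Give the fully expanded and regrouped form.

Expanding: (2v + 1) + (2h + 1) + 2t = 2h + 2t + 2v + 2.
Every term is even; pulling out the factor of 2 gives 2(h + t + v + 1).

2(h + t + v + 1)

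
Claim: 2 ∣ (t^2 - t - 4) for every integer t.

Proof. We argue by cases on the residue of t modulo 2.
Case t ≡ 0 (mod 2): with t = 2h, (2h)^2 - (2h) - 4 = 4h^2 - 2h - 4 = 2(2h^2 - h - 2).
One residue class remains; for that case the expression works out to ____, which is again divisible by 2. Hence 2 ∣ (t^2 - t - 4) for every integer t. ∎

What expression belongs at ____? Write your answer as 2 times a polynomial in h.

2(2h^2 + h - 2)

The residues treated are {0}, so the missing case is t ≡ 1 (mod 2); write t = 2h+1.
Then (2h+1)^2 - (2h+1) - 4 = 4h^2 + 2h - 4 = 2(2h^2 + h - 2).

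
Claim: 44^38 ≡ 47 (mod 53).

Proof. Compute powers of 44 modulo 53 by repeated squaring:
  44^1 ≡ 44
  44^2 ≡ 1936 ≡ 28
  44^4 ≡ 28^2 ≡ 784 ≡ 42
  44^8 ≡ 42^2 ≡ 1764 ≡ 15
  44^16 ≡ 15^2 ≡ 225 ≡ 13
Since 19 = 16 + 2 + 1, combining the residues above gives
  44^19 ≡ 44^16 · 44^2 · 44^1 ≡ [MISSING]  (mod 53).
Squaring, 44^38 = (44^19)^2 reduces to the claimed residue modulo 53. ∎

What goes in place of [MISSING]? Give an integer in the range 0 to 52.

Multiply the listed residues: 13 · 28 · 44 = 364 → 16016.
Reducing modulo 53: 16016 = 302·53 + 10, so 44^19 ≡ 10.

10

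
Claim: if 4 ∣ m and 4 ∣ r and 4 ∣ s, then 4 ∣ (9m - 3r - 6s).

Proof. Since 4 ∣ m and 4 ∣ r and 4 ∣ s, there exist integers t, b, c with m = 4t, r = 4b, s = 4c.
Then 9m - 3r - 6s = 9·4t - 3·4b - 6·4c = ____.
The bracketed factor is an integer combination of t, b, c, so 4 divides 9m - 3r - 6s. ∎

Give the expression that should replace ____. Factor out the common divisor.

4(-3b - 6c + 9t)

Pull the common 4 out of every term: 9·4t - 3·4b - 6·4c = 4(-3b - 6c + 9t).
-3b - 6c + 9t is an integer, which exhibits the divisibility.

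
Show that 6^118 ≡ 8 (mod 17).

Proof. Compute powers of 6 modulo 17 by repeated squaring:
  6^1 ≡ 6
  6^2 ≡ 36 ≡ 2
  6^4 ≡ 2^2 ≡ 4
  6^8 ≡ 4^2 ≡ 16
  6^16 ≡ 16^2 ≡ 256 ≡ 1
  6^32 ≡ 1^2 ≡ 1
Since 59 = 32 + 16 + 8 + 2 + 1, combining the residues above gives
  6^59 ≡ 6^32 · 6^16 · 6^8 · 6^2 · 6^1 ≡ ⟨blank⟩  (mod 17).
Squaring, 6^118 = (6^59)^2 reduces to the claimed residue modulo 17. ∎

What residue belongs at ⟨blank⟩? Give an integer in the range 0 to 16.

Multiply the listed residues: 1 · 1 · 16 · 2 · 6 = 1 → 16 → 32 → 192.
Reducing modulo 17: 192 = 11·17 + 5, so 6^59 ≡ 5.

5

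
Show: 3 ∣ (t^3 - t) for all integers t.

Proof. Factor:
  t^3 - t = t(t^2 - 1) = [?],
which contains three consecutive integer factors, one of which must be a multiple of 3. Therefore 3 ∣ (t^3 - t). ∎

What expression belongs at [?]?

t(t^2 - 1) = t(t - 1)(t + 1) = (t - 1)t(t + 1).
These three factors are consecutive integers, so their product is divisible by 3.

(t - 1)t(t + 1)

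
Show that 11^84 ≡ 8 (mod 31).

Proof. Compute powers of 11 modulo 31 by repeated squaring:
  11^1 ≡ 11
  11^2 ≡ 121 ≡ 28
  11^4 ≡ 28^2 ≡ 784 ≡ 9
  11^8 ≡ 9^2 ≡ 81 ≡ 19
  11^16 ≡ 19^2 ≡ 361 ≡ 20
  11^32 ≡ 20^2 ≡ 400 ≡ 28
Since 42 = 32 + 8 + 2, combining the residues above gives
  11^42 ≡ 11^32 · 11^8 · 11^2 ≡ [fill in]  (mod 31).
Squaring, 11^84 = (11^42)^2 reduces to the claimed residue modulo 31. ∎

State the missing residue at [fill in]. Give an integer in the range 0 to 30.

11^32 · 11^8 · 11^2 ≡ 28 · 19 · 28 = 14896.
14896 mod 31 = 16, so 11^42 ≡ 16 (mod 31).

16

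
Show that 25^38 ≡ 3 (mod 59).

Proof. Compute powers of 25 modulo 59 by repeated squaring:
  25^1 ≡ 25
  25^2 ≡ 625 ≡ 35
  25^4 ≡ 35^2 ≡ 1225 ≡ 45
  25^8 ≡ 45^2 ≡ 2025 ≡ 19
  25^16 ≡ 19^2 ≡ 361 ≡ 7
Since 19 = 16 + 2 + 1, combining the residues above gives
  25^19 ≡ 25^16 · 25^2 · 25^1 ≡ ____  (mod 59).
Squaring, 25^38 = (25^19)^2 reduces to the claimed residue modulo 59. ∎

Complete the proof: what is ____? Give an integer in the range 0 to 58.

48

25^16 · 25^2 · 25^1 ≡ 7 · 35 · 25 = 6125.
6125 mod 59 = 48, so 25^19 ≡ 48 (mod 59).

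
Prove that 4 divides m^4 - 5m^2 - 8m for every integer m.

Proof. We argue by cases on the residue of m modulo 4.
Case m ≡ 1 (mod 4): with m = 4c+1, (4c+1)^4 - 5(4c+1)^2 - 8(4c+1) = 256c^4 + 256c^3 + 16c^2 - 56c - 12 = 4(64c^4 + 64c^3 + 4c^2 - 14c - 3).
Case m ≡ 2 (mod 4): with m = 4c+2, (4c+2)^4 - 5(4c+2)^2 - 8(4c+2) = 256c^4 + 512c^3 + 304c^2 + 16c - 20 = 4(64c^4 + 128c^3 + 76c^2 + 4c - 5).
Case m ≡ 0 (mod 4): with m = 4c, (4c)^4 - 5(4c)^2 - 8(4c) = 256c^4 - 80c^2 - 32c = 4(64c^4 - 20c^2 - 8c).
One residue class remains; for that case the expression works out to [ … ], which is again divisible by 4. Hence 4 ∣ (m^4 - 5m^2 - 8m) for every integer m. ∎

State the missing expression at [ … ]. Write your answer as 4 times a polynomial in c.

Only m ≡ 3 (mod 4) is unaccounted for. Put m = 4c+3:
(4c+3)^4 - 5(4c+3)^2 - 8(4c+3) expands to 256c^4 + 768c^3 + 784c^2 + 280c + 12,
and factoring out 4 leaves 4(64c^4 + 192c^3 + 196c^2 + 70c + 3).

4(64c^4 + 192c^3 + 196c^2 + 70c + 3)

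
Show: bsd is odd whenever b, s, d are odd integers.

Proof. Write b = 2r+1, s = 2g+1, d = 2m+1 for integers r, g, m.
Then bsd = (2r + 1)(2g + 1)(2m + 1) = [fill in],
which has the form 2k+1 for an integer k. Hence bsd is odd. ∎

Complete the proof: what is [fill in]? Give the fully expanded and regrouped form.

2(4gmr + 2gm + 2gr + g + 2mr + m + r) + 1

(2r + 1)(2g + 1)(2m + 1) = 8gmr + 4gm + 4gr + 2g + 4mr + 2m + 2r + 1
= 2(4gmr + 2gm + 2gr + g + 2mr + m + r) + 1.
Since 4gmr + 2gm + 2gr + g + 2mr + m + r is an integer, the product is of the form 2k+1 for an integer k.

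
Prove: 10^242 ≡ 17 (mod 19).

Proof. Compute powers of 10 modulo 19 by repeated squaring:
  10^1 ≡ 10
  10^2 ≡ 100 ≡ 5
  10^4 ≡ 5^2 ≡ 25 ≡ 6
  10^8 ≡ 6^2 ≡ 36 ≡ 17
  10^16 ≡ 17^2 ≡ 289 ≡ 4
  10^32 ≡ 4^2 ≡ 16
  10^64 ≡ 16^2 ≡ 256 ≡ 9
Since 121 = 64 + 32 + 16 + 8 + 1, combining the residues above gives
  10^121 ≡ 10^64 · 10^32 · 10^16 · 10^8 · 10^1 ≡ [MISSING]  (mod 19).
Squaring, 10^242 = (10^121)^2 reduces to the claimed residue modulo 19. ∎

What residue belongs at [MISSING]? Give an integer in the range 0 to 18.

10^64 · 10^32 · 10^16 · 10^8 · 10^1 ≡ 9 · 16 · 4 · 17 · 10 = 97920.
97920 mod 19 = 13, so 10^121 ≡ 13 (mod 19).

13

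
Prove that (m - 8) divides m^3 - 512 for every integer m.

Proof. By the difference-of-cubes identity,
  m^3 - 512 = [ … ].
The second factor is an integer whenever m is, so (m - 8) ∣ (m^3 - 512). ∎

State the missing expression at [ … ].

a^3 - b^3 = (a - b)(a^2 + ab + b^2). With a = m, b = 8:
m^3 - 512 = (m - 8)(m^2 + 8m + 64).

(m - 8)(m^2 + 8m + 64)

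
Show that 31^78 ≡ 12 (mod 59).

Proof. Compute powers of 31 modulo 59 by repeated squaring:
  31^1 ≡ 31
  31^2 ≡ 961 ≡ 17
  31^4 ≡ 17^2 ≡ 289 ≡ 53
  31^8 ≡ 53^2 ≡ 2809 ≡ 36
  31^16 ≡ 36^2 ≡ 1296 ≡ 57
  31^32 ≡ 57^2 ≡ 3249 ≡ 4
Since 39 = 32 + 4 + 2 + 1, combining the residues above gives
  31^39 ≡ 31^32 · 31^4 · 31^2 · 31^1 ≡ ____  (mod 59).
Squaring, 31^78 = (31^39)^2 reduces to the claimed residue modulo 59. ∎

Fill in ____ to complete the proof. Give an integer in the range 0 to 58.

37

Multiply the listed residues: 4 · 53 · 17 · 31 = 212 → 3604 → 111724.
Reducing modulo 59: 111724 = 1893·59 + 37, so 31^39 ≡ 37.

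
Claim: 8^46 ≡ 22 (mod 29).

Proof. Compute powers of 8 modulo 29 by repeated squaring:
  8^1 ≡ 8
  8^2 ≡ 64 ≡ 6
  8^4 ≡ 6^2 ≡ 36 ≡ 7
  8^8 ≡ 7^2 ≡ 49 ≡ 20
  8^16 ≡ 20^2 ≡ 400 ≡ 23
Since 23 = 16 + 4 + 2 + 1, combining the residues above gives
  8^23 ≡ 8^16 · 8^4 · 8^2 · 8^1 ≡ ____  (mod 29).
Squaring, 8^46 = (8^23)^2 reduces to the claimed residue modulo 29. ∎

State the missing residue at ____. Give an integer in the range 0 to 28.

8^16 · 8^4 · 8^2 · 8^1 ≡ 23 · 7 · 6 · 8 = 7728.
7728 mod 29 = 14, so 8^23 ≡ 14 (mod 29).

14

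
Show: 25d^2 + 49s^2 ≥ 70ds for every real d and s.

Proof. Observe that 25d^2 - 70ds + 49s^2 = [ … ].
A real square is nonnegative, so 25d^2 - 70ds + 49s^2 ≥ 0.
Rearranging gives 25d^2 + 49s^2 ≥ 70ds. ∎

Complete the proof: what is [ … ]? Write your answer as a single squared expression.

25d^2 - 70ds + 49s^2 is a perfect-square trinomial: the outer terms are (5d)^2 and (7s)^2, and the cross term is -2·5d·7s.
So 25d^2 - 70ds + 49s^2 = (5d - 7s)^2 ≥ 0.

(5d - 7s)^2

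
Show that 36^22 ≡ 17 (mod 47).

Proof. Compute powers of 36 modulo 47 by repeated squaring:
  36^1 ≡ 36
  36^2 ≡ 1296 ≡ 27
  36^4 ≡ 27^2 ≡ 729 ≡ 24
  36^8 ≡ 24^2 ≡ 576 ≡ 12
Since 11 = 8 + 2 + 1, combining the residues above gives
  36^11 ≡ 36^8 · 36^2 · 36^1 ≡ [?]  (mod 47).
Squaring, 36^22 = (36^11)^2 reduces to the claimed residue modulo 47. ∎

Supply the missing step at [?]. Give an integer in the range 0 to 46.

Multiply the listed residues: 12 · 27 · 36 = 324 → 11664.
Reducing modulo 47: 11664 = 248·47 + 8, so 36^11 ≡ 8.

8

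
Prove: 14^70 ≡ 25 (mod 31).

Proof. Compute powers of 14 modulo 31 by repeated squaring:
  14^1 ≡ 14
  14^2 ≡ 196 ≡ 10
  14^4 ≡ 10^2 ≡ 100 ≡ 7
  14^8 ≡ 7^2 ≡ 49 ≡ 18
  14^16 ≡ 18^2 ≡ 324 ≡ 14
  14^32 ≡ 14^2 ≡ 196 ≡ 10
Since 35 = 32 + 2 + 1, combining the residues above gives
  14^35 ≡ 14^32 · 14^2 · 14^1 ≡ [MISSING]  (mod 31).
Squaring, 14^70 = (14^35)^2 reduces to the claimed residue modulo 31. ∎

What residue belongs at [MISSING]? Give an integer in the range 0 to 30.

5

14^32 · 14^2 · 14^1 ≡ 10 · 10 · 14 = 1400.
1400 mod 31 = 5, so 14^35 ≡ 5 (mod 31).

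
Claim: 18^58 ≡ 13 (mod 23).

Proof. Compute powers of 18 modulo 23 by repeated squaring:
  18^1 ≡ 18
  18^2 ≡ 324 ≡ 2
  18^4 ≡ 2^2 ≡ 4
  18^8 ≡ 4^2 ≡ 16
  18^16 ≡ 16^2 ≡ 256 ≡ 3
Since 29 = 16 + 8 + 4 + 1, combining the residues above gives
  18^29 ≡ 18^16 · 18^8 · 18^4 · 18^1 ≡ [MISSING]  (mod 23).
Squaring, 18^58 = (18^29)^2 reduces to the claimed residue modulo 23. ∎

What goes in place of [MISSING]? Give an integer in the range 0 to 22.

6

Multiply the listed residues: 3 · 16 · 4 · 18 = 48 → 192 → 3456.
Reducing modulo 23: 3456 = 150·23 + 6, so 18^29 ≡ 6.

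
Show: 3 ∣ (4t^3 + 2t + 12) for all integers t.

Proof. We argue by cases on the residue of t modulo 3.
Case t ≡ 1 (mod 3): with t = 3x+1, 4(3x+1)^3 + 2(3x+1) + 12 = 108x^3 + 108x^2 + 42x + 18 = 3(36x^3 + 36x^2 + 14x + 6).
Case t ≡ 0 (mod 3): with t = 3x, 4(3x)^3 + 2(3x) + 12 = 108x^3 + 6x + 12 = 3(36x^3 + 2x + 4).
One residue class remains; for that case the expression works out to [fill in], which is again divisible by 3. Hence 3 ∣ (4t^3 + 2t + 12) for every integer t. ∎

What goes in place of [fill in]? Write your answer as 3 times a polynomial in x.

The residues treated are {1, 0}, so the missing case is t ≡ 2 (mod 3); write t = 3x+2.
Then 4(3x+2)^3 + 2(3x+2) + 12 = 108x^3 + 216x^2 + 150x + 48 = 3(36x^3 + 72x^2 + 50x + 16).

3(36x^3 + 72x^2 + 50x + 16)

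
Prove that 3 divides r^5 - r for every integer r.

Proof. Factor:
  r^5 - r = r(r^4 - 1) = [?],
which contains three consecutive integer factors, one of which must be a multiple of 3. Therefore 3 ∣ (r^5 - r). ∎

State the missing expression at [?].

r^4 - 1 = (r^2 - 1)(r^2 + 1), and r^2 - 1 = (r-1)(r+1).
So r(r^4 - 1) = (r - 1)r(r + 1)(r^2 + 1).

(r - 1)r(r + 1)(r^2 + 1)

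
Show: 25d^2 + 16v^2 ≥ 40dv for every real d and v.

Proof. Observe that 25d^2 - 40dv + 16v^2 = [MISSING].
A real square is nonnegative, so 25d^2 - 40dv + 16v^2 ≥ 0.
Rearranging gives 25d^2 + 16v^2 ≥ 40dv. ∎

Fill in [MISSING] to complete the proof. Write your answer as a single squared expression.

The leading and trailing coefficients are 5^2 and 4^2, and 40 = 2·5·4, so the trinomial is (5d - 4v)^2.
Hence 25d^2 - 40dv + 16v^2 ≥ 0.

(5d - 4v)^2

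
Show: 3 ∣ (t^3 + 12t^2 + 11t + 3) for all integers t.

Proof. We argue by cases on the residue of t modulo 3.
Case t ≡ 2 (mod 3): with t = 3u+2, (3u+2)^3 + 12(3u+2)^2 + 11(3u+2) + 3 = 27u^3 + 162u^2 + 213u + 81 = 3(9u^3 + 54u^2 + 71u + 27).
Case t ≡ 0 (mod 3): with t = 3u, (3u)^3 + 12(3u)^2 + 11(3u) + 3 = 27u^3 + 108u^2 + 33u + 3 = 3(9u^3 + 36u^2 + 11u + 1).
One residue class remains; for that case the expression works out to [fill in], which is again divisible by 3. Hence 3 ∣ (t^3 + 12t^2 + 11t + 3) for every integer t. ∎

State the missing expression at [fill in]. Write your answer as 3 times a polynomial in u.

The residues treated are {2, 0}, so the missing case is t ≡ 1 (mod 3); write t = 3u+1.
Then (3u+1)^3 + 12(3u+1)^2 + 11(3u+1) + 3 = 27u^3 + 135u^2 + 114u + 27 = 3(9u^3 + 45u^2 + 38u + 9).

3(9u^3 + 45u^2 + 38u + 9)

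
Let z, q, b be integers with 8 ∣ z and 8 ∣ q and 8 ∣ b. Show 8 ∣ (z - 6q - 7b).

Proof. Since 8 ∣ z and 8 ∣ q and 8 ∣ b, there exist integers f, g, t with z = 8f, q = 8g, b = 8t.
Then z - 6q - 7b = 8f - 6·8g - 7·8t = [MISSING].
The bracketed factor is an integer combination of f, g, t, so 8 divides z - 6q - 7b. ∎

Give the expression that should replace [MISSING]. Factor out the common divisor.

8(f - 6g - 7t)

Pull the common 8 out of every term: 8f - 6·8g - 7·8t = 8(f - 6g - 7t).
f - 6g - 7t is an integer, which exhibits the divisibility.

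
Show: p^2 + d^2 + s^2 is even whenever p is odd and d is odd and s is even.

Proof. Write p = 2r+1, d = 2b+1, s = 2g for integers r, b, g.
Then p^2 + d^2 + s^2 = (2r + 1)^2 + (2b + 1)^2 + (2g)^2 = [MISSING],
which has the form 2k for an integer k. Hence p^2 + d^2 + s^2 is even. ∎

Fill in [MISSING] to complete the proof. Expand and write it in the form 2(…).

2(2b^2 + 2b + 2g^2 + 2r^2 + 2r + 1)

(2r + 1)^2 + (2b + 1)^2 + (2g)^2 = 4b^2 + 4b + 4g^2 + 4r^2 + 4r + 2
= 2(2b^2 + 2b + 2g^2 + 2r^2 + 2r + 1).
Since 2b^2 + 2b + 2g^2 + 2r^2 + 2r + 1 is an integer, the sum of squares is of the form 2k for an integer k.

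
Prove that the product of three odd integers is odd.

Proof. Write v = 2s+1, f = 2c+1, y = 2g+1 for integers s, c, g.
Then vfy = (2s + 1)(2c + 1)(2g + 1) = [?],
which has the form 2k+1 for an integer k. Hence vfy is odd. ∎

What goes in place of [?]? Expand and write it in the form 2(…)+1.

2(4cgs + 2cg + 2cs + c + 2gs + g + s) + 1

(2s + 1)(2c + 1)(2g + 1) = 8cgs + 4cg + 4cs + 2c + 4gs + 2g + 2s + 1
= 2(4cgs + 2cg + 2cs + c + 2gs + g + s) + 1.
Since 4cgs + 2cg + 2cs + c + 2gs + g + s is an integer, the product is of the form 2k+1 for an integer k.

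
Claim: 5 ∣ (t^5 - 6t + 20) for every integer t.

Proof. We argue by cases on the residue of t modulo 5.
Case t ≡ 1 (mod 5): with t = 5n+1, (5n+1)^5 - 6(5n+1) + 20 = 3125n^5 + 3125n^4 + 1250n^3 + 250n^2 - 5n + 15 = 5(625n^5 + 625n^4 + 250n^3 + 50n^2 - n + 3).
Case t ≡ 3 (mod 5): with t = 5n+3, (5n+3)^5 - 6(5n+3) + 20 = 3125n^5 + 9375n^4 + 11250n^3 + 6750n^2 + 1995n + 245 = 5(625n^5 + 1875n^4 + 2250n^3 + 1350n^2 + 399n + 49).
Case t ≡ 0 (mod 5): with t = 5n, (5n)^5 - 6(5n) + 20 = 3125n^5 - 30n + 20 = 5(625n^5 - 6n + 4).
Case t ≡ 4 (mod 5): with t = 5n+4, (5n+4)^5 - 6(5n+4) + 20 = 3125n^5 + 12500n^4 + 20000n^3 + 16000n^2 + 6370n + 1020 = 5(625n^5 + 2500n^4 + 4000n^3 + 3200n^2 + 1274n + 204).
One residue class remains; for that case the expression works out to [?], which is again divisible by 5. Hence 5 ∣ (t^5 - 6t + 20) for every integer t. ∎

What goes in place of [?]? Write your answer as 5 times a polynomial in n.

5(625n^5 + 1250n^4 + 1000n^3 + 400n^2 + 74n + 8)

The residues treated are {1, 3, 0, 4}, so the missing case is t ≡ 2 (mod 5); write t = 5n+2.
Then (5n+2)^5 - 6(5n+2) + 20 = 3125n^5 + 6250n^4 + 5000n^3 + 2000n^2 + 370n + 40 = 5(625n^5 + 1250n^4 + 1000n^3 + 400n^2 + 74n + 8).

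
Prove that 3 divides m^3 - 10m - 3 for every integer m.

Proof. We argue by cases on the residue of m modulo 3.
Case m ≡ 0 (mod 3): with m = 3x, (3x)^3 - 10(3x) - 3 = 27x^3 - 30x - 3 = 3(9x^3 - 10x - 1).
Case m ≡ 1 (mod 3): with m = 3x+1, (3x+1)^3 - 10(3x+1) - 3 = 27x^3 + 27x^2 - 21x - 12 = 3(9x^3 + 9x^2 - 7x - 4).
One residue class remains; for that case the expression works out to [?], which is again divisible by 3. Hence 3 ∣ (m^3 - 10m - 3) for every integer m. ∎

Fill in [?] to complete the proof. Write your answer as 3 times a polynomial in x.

3(9x^3 + 18x^2 + 2x - 5)

Only m ≡ 2 (mod 3) is unaccounted for. Put m = 3x+2:
(3x+2)^3 - 10(3x+2) - 3 expands to 27x^3 + 54x^2 + 6x - 15,
and factoring out 3 leaves 3(9x^3 + 18x^2 + 2x - 5).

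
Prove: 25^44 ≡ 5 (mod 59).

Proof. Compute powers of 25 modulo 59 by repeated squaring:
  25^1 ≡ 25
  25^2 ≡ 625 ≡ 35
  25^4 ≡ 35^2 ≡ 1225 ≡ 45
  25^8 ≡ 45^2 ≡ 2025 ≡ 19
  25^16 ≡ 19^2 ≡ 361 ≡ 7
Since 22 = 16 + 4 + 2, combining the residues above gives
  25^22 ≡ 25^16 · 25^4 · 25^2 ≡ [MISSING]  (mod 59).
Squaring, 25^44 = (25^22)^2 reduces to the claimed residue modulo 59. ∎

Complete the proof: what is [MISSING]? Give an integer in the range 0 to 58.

51

25^16 · 25^4 · 25^2 ≡ 7 · 45 · 35 = 11025.
11025 mod 59 = 51, so 25^22 ≡ 51 (mod 59).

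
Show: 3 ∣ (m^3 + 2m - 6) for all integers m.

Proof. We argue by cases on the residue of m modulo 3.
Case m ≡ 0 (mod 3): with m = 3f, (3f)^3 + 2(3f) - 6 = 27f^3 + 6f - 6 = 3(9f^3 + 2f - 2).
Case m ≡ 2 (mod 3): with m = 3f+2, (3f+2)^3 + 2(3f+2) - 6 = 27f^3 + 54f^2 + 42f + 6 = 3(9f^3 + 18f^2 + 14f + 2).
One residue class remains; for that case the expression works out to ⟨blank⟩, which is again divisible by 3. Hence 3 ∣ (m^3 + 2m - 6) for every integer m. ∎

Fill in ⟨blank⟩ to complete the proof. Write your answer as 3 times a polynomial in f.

Only m ≡ 1 (mod 3) is unaccounted for. Put m = 3f+1:
(3f+1)^3 + 2(3f+1) - 6 expands to 27f^3 + 27f^2 + 15f - 3,
and factoring out 3 leaves 3(9f^3 + 9f^2 + 5f - 1).

3(9f^3 + 9f^2 + 5f - 1)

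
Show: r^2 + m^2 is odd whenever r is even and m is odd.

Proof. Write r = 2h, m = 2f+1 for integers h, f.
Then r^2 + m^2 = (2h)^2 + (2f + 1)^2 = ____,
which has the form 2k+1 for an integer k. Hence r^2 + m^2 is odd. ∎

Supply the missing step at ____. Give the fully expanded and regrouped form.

2(2f^2 + 2f + 2h^2) + 1

Expanding: (2h)^2 + (2f + 1)^2 = 4f^2 + 4f + 4h^2 + 1.
Every term except the constant is even, so this is 2(2f^2 + 2f + 2h^2) + 1,
and 2f^2 + 2f + 2h^2 ∈ ℤ gives the required form.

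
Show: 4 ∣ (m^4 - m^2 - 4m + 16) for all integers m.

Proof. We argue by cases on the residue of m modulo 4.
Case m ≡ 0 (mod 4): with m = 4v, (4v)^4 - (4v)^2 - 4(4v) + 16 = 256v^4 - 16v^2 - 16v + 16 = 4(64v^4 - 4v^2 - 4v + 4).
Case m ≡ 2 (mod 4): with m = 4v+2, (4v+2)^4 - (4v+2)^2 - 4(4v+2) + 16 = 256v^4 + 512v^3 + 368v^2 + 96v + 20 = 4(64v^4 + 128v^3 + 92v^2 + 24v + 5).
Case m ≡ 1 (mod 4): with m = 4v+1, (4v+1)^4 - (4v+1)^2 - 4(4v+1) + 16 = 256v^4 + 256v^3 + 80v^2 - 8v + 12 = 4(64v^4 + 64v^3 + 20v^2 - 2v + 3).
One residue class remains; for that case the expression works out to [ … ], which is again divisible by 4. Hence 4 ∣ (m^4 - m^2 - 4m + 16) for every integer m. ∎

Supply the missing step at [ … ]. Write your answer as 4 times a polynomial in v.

4(64v^4 + 192v^3 + 212v^2 + 98v + 19)

The residues treated are {0, 2, 1}, so the missing case is m ≡ 3 (mod 4); write m = 4v+3.
Then (4v+3)^4 - (4v+3)^2 - 4(4v+3) + 16 = 256v^4 + 768v^3 + 848v^2 + 392v + 76 = 4(64v^4 + 192v^3 + 212v^2 + 98v + 19).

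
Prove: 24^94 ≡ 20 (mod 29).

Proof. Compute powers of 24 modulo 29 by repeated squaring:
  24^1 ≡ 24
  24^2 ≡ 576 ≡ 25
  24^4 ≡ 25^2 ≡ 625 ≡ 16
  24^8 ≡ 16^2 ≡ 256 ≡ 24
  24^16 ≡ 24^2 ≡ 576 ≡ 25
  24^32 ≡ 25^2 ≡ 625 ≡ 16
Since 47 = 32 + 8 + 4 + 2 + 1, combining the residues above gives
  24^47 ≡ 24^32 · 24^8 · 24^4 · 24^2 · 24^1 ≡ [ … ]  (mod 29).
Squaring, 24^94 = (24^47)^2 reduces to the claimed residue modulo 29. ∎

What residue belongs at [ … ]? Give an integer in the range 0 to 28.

7

24^32 · 24^8 · 24^4 · 24^2 · 24^1 ≡ 16 · 24 · 16 · 25 · 24 = 3686400.
3686400 mod 29 = 7, so 24^47 ≡ 7 (mod 29).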